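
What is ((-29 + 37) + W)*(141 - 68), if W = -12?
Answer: -292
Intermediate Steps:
((-29 + 37) + W)*(141 - 68) = ((-29 + 37) - 12)*(141 - 68) = (8 - 12)*73 = -4*73 = -292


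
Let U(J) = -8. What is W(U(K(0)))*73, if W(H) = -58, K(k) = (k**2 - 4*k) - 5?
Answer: -4234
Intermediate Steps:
K(k) = -5 + k**2 - 4*k
W(U(K(0)))*73 = -58*73 = -4234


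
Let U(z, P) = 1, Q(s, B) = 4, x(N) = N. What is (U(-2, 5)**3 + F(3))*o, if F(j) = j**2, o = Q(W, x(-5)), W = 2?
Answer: 40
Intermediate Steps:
o = 4
(U(-2, 5)**3 + F(3))*o = (1**3 + 3**2)*4 = (1 + 9)*4 = 10*4 = 40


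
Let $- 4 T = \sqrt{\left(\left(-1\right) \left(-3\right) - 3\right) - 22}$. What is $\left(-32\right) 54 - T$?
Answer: $-1728 + \frac{i \sqrt{22}}{4} \approx -1728.0 + 1.1726 i$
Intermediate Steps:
$T = - \frac{i \sqrt{22}}{4}$ ($T = - \frac{\sqrt{\left(\left(-1\right) \left(-3\right) - 3\right) - 22}}{4} = - \frac{\sqrt{\left(3 - 3\right) - 22}}{4} = - \frac{\sqrt{0 - 22}}{4} = - \frac{\sqrt{-22}}{4} = - \frac{i \sqrt{22}}{4} \approx - 1.1726 i$)
$\left(-32\right) 54 - T = \left(-32\right) 54 - - \frac{i \sqrt{22}}{4} = -1728 + \frac{i \sqrt{22}}{4}$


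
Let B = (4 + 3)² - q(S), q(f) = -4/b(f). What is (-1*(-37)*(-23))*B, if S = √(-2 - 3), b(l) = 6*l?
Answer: -41699 + 1702*I*√5/15 ≈ -41699.0 + 253.72*I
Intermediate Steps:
S = I*√5 (S = √(-5) = I*√5 ≈ 2.2361*I)
q(f) = -2/(3*f) (q(f) = -4*1/(6*f) = -2/(3*f))
B = 49 - 2*I*√5/15 (B = (4 + 3)² - (-2)/(3*(I*√5)) = 7² - (-2)*(-I*√5/5)/3 = 49 - 2*I*√5/15 ≈ 49.0 - 0.29814*I)
(-1*(-37)*(-23))*B = (-1*(-37)*(-23))*(49 - 2*I*√5/15) = (37*(-23))*(49 - 2*I*√5/15) = -851*(49 - 2*I*√5/15) = -41699 + 1702*I*√5/15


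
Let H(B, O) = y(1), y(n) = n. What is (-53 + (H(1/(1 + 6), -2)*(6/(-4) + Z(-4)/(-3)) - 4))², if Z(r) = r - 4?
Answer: 112225/36 ≈ 3117.4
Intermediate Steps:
Z(r) = -4 + r
H(B, O) = 1
(-53 + (H(1/(1 + 6), -2)*(6/(-4) + Z(-4)/(-3)) - 4))² = (-53 + (1*(6/(-4) + (-4 - 4)/(-3)) - 4))² = (-53 + (1*(6*(-¼) - 8*(-⅓)) - 4))² = (-53 + (1*(-3/2 + 8/3) - 4))² = (-53 + (1*(7/6) - 4))² = (-53 + (7/6 - 4))² = (-53 - 17/6)² = (-335/6)² = 112225/36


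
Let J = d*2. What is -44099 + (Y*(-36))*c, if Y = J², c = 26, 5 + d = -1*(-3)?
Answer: -59075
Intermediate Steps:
d = -2 (d = -5 - 1*(-3) = -5 + 3 = -2)
J = -4 (J = -2*2 = -4)
Y = 16 (Y = (-4)² = 16)
-44099 + (Y*(-36))*c = -44099 + (16*(-36))*26 = -44099 - 576*26 = -44099 - 14976 = -59075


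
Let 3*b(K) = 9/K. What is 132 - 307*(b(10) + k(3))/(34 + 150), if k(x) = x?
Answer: 232749/1840 ≈ 126.49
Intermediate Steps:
b(K) = 3/K (b(K) = (9/K)/3 = 3/K)
132 - 307*(b(10) + k(3))/(34 + 150) = 132 - 307*(3/10 + 3)/(34 + 150) = 132 - 307*(3*(⅒) + 3)/184 = 132 - 307*(3/10 + 3)/184 = 132 - 10131/(10*184) = 132 - 307*33/1840 = 132 - 10131/1840 = 232749/1840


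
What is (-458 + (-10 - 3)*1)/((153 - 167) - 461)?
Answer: 471/475 ≈ 0.99158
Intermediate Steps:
(-458 + (-10 - 3)*1)/((153 - 167) - 461) = (-458 - 13*1)/(-14 - 461) = (-458 - 13)/(-475) = -471*(-1/475) = 471/475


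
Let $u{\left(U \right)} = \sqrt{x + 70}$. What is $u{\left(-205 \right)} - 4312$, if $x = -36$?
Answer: $-4312 + \sqrt{34} \approx -4306.2$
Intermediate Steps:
$u{\left(U \right)} = \sqrt{34}$ ($u{\left(U \right)} = \sqrt{-36 + 70} = \sqrt{34}$)
$u{\left(-205 \right)} - 4312 = \sqrt{34} - 4312 = -4312 + \sqrt{34}$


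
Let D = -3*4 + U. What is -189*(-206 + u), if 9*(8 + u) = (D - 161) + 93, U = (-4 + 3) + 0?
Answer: 42147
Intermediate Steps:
U = -1 (U = -1 + 0 = -1)
D = -13 (D = -3*4 - 1 = -12 - 1 = -13)
u = -17 (u = -8 + ((-13 - 161) + 93)/9 = -8 + (-174 + 93)/9 = -8 + (⅑)*(-81) = -8 - 9 = -17)
-189*(-206 + u) = -189*(-206 - 17) = -189*(-223) = 42147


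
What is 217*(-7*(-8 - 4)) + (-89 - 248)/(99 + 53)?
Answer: 2770319/152 ≈ 18226.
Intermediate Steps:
217*(-7*(-8 - 4)) + (-89 - 248)/(99 + 53) = 217*(-7*(-12)) - 337/152 = 217*(-1*(-84)) - 337*1/152 = 217*84 - 337/152 = 18228 - 337/152 = 2770319/152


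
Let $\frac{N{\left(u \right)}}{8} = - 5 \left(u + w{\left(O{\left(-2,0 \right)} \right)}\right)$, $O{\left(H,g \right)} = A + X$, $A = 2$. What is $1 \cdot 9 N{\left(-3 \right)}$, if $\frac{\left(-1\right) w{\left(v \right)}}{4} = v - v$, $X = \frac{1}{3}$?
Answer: $1080$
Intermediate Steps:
$X = \frac{1}{3} \approx 0.33333$
$O{\left(H,g \right)} = \frac{7}{3}$ ($O{\left(H,g \right)} = 2 + \frac{1}{3} = \frac{7}{3}$)
$w{\left(v \right)} = 0$ ($w{\left(v \right)} = - 4 \left(v - v\right) = \left(-4\right) 0 = 0$)
$N{\left(u \right)} = - 40 u$ ($N{\left(u \right)} = 8 \left(- 5 \left(u + 0\right)\right) = 8 \left(- 5 u\right) = - 40 u$)
$1 \cdot 9 N{\left(-3 \right)} = 1 \cdot 9 \left(\left(-40\right) \left(-3\right)\right) = 9 \cdot 120 = 1080$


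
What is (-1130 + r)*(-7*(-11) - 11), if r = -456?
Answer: -104676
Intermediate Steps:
(-1130 + r)*(-7*(-11) - 11) = (-1130 - 456)*(-7*(-11) - 11) = -1586*(77 - 11) = -1586*66 = -104676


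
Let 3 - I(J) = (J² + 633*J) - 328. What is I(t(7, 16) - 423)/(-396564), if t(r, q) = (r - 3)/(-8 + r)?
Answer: -29431/132188 ≈ -0.22265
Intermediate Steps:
t(r, q) = (-3 + r)/(-8 + r)
I(J) = 331 - J² - 633*J (I(J) = 3 - ((J² + 633*J) - 328) = 3 - (-328 + J² + 633*J) = 3 + (328 - J² - 633*J) = 331 - J² - 633*J)
I(t(7, 16) - 423)/(-396564) = (331 - ((-3 + 7)/(-8 + 7) - 423)² - 633*((-3 + 7)/(-8 + 7) - 423))/(-396564) = (331 - (4/(-1) - 423)² - 633*(4/(-1) - 423))*(-1/396564) = (331 - (-1*4 - 423)² - 633*(-1*4 - 423))*(-1/396564) = (331 - (-4 - 423)² - 633*(-4 - 423))*(-1/396564) = (331 - 1*(-427)² - 633*(-427))*(-1/396564) = (331 - 1*182329 + 270291)*(-1/396564) = (331 - 182329 + 270291)*(-1/396564) = 88293*(-1/396564) = -29431/132188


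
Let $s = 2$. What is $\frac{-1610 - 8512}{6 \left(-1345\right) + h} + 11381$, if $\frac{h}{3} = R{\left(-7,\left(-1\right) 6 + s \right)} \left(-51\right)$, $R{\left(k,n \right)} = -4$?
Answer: $\frac{14148270}{1243} \approx 11382.0$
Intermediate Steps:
$h = 612$ ($h = 3 \left(\left(-4\right) \left(-51\right)\right) = 3 \cdot 204 = 612$)
$\frac{-1610 - 8512}{6 \left(-1345\right) + h} + 11381 = \frac{-1610 - 8512}{6 \left(-1345\right) + 612} + 11381 = - \frac{10122}{-8070 + 612} + 11381 = - \frac{10122}{-7458} + 11381 = \left(-10122\right) \left(- \frac{1}{7458}\right) + 11381 = \frac{1687}{1243} + 11381 = \frac{14148270}{1243}$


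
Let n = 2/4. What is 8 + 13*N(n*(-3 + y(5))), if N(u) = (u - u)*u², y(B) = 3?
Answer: 8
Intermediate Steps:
n = ½ (n = 2*(¼) = ½ ≈ 0.50000)
N(u) = 0 (N(u) = 0*u² = 0)
8 + 13*N(n*(-3 + y(5))) = 8 + 13*0 = 8 + 0 = 8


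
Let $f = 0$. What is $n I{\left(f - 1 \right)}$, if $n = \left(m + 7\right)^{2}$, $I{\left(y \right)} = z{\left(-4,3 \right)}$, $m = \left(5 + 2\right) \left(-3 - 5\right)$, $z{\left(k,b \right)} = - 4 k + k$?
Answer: $28812$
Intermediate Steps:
$z{\left(k,b \right)} = - 3 k$
$m = -56$ ($m = 7 \left(-8\right) = -56$)
$I{\left(y \right)} = 12$ ($I{\left(y \right)} = \left(-3\right) \left(-4\right) = 12$)
$n = 2401$ ($n = \left(-56 + 7\right)^{2} = \left(-49\right)^{2} = 2401$)
$n I{\left(f - 1 \right)} = 2401 \cdot 12 = 28812$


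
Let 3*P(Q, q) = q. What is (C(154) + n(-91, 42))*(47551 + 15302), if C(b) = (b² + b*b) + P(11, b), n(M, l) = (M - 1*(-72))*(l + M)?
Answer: 3042986093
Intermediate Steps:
P(Q, q) = q/3
n(M, l) = (72 + M)*(M + l) (n(M, l) = (M + 72)*(M + l) = (72 + M)*(M + l))
C(b) = 2*b² + b/3 (C(b) = (b² + b*b) + b/3 = (b² + b²) + b/3 = 2*b² + b/3)
(C(154) + n(-91, 42))*(47551 + 15302) = ((⅓)*154*(1 + 6*154) + ((-91)² + 72*(-91) + 72*42 - 91*42))*(47551 + 15302) = ((⅓)*154*(1 + 924) + (8281 - 6552 + 3024 - 3822))*62853 = ((⅓)*154*925 + 931)*62853 = (142450/3 + 931)*62853 = (145243/3)*62853 = 3042986093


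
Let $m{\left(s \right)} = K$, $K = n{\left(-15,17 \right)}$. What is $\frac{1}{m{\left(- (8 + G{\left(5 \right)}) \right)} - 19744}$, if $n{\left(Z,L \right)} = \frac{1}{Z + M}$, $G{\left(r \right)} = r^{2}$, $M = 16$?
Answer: $- \frac{1}{19743} \approx -5.0651 \cdot 10^{-5}$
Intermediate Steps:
$n{\left(Z,L \right)} = \frac{1}{16 + Z}$ ($n{\left(Z,L \right)} = \frac{1}{Z + 16} = \frac{1}{16 + Z}$)
$K = 1$ ($K = \frac{1}{16 - 15} = 1^{-1} = 1$)
$m{\left(s \right)} = 1$
$\frac{1}{m{\left(- (8 + G{\left(5 \right)}) \right)} - 19744} = \frac{1}{1 - 19744} = \frac{1}{-19743} = - \frac{1}{19743}$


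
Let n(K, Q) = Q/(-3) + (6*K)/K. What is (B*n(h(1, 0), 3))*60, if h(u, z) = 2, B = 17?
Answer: 5100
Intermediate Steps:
n(K, Q) = 6 - Q/3 (n(K, Q) = Q*(-⅓) + 6 = -Q/3 + 6 = 6 - Q/3)
(B*n(h(1, 0), 3))*60 = (17*(6 - ⅓*3))*60 = (17*(6 - 1))*60 = (17*5)*60 = 85*60 = 5100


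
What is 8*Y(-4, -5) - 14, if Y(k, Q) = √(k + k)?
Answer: -14 + 16*I*√2 ≈ -14.0 + 22.627*I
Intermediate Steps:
Y(k, Q) = √2*√k (Y(k, Q) = √(2*k) = √2*√k)
8*Y(-4, -5) - 14 = 8*(√2*√(-4)) - 14 = 8*(√2*(2*I)) - 14 = 8*(2*I*√2) - 14 = 16*I*√2 - 14 = -14 + 16*I*√2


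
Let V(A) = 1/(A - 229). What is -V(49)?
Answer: 1/180 ≈ 0.0055556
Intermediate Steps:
V(A) = 1/(-229 + A)
-V(49) = -1/(-229 + 49) = -1/(-180) = -1*(-1/180) = 1/180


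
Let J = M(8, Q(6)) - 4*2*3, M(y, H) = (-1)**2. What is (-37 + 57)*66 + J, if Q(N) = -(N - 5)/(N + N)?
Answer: 1297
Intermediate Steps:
Q(N) = -(-5 + N)/(2*N)
M(y, H) = 1
J = -23 (J = 1 - 4*2*3 = 1 - 8*3 = 1 - 1*24 = 1 - 24 = -23)
(-37 + 57)*66 + J = (-37 + 57)*66 - 23 = 20*66 - 23 = 1320 - 23 = 1297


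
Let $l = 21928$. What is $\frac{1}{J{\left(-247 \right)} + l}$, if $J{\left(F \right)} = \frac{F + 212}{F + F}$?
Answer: $\frac{494}{10832467} \approx 4.5604 \cdot 10^{-5}$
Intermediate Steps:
$J{\left(F \right)} = \frac{212 + F}{2 F}$
$\frac{1}{J{\left(-247 \right)} + l} = \frac{1}{\frac{212 - 247}{2 \left(-247\right)} + 21928} = \frac{1}{\frac{1}{2} \left(- \frac{1}{247}\right) \left(-35\right) + 21928} = \frac{1}{\frac{35}{494} + 21928} = \frac{1}{\frac{10832467}{494}} = \frac{494}{10832467}$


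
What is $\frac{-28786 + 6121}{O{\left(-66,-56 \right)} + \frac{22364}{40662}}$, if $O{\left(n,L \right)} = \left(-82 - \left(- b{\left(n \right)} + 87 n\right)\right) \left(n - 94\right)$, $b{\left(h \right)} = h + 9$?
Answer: $\frac{460802115}{18226323698} \approx 0.025282$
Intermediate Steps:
$b{\left(h \right)} = 9 + h$
$O{\left(n,L \right)} = \left(-94 + n\right) \left(-73 - 86 n\right)$ ($O{\left(n,L \right)} = \left(-82 - \left(-9 + 86 n\right)\right) \left(n - 94\right) = \left(-82 - \left(-9 + 86 n\right)\right) \left(-94 + n\right) = \left(-73 - 86 n\right) \left(-94 + n\right) = \left(-94 + n\right) \left(-73 - 86 n\right)$)
$\frac{-28786 + 6121}{O{\left(-66,-56 \right)} + \frac{22364}{40662}} = \frac{-28786 + 6121}{\left(6862 - 86 \left(-66\right)^{2} + 8011 \left(-66\right)\right) + \frac{22364}{40662}} = - \frac{22665}{\left(6862 - 374616 - 528726\right) + 22364 \cdot \frac{1}{40662}} = - \frac{22665}{\left(6862 - 374616 - 528726\right) + \frac{11182}{20331}} = - \frac{22665}{-896480 + \frac{11182}{20331}} = - \frac{22665}{- \frac{18226323698}{20331}} = \left(-22665\right) \left(- \frac{20331}{18226323698}\right) = \frac{460802115}{18226323698}$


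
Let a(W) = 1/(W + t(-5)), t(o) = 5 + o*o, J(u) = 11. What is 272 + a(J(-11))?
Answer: 11153/41 ≈ 272.02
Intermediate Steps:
t(o) = 5 + o²
a(W) = 1/(30 + W) (a(W) = 1/(W + (5 + (-5)²)) = 1/(W + (5 + 25)) = 1/(W + 30) = 1/(30 + W))
272 + a(J(-11)) = 272 + 1/(30 + 11) = 272 + 1/41 = 11153/41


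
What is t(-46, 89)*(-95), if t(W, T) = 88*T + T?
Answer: -752495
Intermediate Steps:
t(W, T) = 89*T
t(-46, 89)*(-95) = (89*89)*(-95) = 7921*(-95) = -752495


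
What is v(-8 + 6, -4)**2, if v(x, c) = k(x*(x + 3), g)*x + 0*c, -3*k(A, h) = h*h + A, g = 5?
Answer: 2116/9 ≈ 235.11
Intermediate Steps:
k(A, h) = -A/3 - h**2/3 (k(A, h) = -(h*h + A)/3 = -(h**2 + A)/3 = -(A + h**2)/3 = -A/3 - h**2/3)
v(x, c) = x*(-25/3 - x*(3 + x)/3) (v(x, c) = (-x*(x + 3)/3 - 1/3*5**2)*x + 0*c = (-x*(3 + x)/3 - 1/3*25)*x + 0 = (-x*(3 + x)/3 - 25/3)*x + 0 = (-25/3 - x*(3 + x)/3)*x + 0 = x*(-25/3 - x*(3 + x)/3) + 0 = x*(-25/3 - x*(3 + x)/3))
v(-8 + 6, -4)**2 = (-(-8 + 6)*(25 + (-8 + 6)*(3 + (-8 + 6)))/3)**2 = (-1/3*(-2)*(25 - 2*(3 - 2)))**2 = (-1/3*(-2)*(25 - 2*1))**2 = (-1/3*(-2)*(25 - 2))**2 = (-1/3*(-2)*23)**2 = (46/3)**2 = 2116/9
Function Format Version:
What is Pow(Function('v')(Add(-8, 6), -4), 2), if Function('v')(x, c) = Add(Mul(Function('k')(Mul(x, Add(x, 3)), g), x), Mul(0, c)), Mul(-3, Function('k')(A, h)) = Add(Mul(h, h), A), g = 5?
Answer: Rational(2116, 9) ≈ 235.11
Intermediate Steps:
Function('k')(A, h) = Add(Mul(Rational(-1, 3), A), Mul(Rational(-1, 3), Pow(h, 2))) (Function('k')(A, h) = Mul(Rational(-1, 3), Add(Mul(h, h), A)) = Mul(Rational(-1, 3), Add(Pow(h, 2), A)) = Mul(Rational(-1, 3), Add(A, Pow(h, 2))) = Add(Mul(Rational(-1, 3), A), Mul(Rational(-1, 3), Pow(h, 2))))
Function('v')(x, c) = Mul(x, Add(Rational(-25, 3), Mul(Rational(-1, 3), x, Add(3, x)))) (Function('v')(x, c) = Add(Mul(Add(Mul(Rational(-1, 3), Mul(x, Add(x, 3))), Mul(Rational(-1, 3), Pow(5, 2))), x), Mul(0, c)) = Add(Mul(Add(Mul(Rational(-1, 3), Mul(x, Add(3, x))), Mul(Rational(-1, 3), 25)), x), 0) = Add(Mul(Add(Mul(Rational(-1, 3), x, Add(3, x)), Rational(-25, 3)), x), 0) = Add(Mul(Add(Rational(-25, 3), Mul(Rational(-1, 3), x, Add(3, x))), x), 0) = Add(Mul(x, Add(Rational(-25, 3), Mul(Rational(-1, 3), x, Add(3, x)))), 0) = Mul(x, Add(Rational(-25, 3), Mul(Rational(-1, 3), x, Add(3, x)))))
Pow(Function('v')(Add(-8, 6), -4), 2) = Pow(Mul(Rational(-1, 3), Add(-8, 6), Add(25, Mul(Add(-8, 6), Add(3, Add(-8, 6))))), 2) = Pow(Mul(Rational(-1, 3), -2, Add(25, Mul(-2, Add(3, -2)))), 2) = Pow(Mul(Rational(-1, 3), -2, Add(25, Mul(-2, 1))), 2) = Pow(Mul(Rational(-1, 3), -2, Add(25, -2)), 2) = Pow(Mul(Rational(-1, 3), -2, 23), 2) = Pow(Rational(46, 3), 2) = Rational(2116, 9)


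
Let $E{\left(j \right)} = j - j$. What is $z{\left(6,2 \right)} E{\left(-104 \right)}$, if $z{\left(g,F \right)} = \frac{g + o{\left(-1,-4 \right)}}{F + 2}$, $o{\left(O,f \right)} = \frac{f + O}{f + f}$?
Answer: $0$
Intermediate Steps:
$o{\left(O,f \right)} = \frac{O + f}{2 f}$
$E{\left(j \right)} = 0$
$z{\left(g,F \right)} = \frac{\frac{5}{8} + g}{2 + F}$ ($z{\left(g,F \right)} = \frac{g + \frac{-1 - 4}{2 \left(-4\right)}}{F + 2} = \frac{g + \frac{1}{2} \left(- \frac{1}{4}\right) \left(-5\right)}{2 + F} = \frac{g + \frac{5}{8}}{2 + F} = \frac{\frac{5}{8} + g}{2 + F}$)
$z{\left(6,2 \right)} E{\left(-104 \right)} = \frac{\frac{5}{8} + 6}{2 + 2} \cdot 0 = \frac{1}{4} \cdot \frac{53}{8} \cdot 0 = \frac{53}{32} \cdot 0 = 0$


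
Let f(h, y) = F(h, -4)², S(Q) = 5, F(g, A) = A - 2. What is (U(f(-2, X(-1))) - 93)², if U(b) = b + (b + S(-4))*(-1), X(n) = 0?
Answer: 9604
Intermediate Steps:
F(g, A) = -2 + A
f(h, y) = 36 (f(h, y) = (-2 - 4)² = (-6)² = 36)
U(b) = -5 (U(b) = b + (b + 5)*(-1) = b + (5 + b)*(-1) = b + (-5 - b) = -5)
(U(f(-2, X(-1))) - 93)² = (-5 - 93)² = (-98)² = 9604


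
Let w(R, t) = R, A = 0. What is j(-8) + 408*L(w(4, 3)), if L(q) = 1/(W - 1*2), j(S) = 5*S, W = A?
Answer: -244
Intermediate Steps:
W = 0
L(q) = -½ (L(q) = 1/(0 - 1*2) = 1/(0 - 2) = 1/(-2) = -½)
j(-8) + 408*L(w(4, 3)) = 5*(-8) + 408*(-½) = -40 - 204 = -244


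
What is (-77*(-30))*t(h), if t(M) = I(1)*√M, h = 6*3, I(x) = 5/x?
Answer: 34650*√2 ≈ 49003.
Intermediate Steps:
h = 18
t(M) = 5*√M (t(M) = (5/1)*√M = (5*1)*√M = 5*√M)
(-77*(-30))*t(h) = (-77*(-30))*(5*√18) = 2310*(5*(3*√2)) = 2310*(15*√2) = 34650*√2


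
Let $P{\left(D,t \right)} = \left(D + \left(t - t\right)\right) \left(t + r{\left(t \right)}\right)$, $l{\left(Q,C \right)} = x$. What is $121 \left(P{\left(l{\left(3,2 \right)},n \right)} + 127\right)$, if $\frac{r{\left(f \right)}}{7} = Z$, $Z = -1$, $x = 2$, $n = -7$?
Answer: $11979$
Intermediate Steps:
$r{\left(f \right)} = -7$ ($r{\left(f \right)} = 7 \left(-1\right) = -7$)
$l{\left(Q,C \right)} = 2$
$P{\left(D,t \right)} = D \left(-7 + t\right)$ ($P{\left(D,t \right)} = \left(D + \left(t - t\right)\right) \left(t - 7\right) = \left(D + 0\right) \left(-7 + t\right) = D \left(-7 + t\right)$)
$121 \left(P{\left(l{\left(3,2 \right)},n \right)} + 127\right) = 121 \left(2 \left(-7 - 7\right) + 127\right) = 121 \left(2 \left(-14\right) + 127\right) = 121 \left(-28 + 127\right) = 121 \cdot 99 = 11979$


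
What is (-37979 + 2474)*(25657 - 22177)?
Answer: -123557400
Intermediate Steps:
(-37979 + 2474)*(25657 - 22177) = -35505*3480 = -123557400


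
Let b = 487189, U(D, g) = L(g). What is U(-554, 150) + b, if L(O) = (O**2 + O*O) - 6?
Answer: 532183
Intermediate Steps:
L(O) = -6 + 2*O**2 (L(O) = (O**2 + O**2) - 6 = 2*O**2 - 6 = -6 + 2*O**2)
U(D, g) = -6 + 2*g**2
U(-554, 150) + b = (-6 + 2*150**2) + 487189 = (-6 + 2*22500) + 487189 = (-6 + 45000) + 487189 = 44994 + 487189 = 532183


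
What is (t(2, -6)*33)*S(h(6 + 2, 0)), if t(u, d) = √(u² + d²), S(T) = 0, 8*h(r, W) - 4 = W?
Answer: 0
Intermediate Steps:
h(r, W) = ½ + W/8
t(u, d) = √(d² + u²)
(t(2, -6)*33)*S(h(6 + 2, 0)) = (√((-6)² + 2²)*33)*0 = (√(36 + 4)*33)*0 = (√40*33)*0 = ((2*√10)*33)*0 = (66*√10)*0 = 0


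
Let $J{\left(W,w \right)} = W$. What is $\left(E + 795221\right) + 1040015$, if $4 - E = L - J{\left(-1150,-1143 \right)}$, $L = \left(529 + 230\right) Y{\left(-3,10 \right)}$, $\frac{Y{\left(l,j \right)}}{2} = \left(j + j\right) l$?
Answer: $1925170$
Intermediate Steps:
$Y{\left(l,j \right)} = 4 j l$ ($Y{\left(l,j \right)} = 2 \left(j + j\right) l = 2 \cdot 2 j l = 4 j l$)
$L = -91080$ ($L = \left(529 + 230\right) 4 \cdot 10 \left(-3\right) = 759 \left(-120\right) = -91080$)
$E = 89934$ ($E = 4 - \left(-91080 - -1150\right) = 4 - \left(-91080 + 1150\right) = 4 - -89930 = 4 + 89930 = 89934$)
$\left(E + 795221\right) + 1040015 = \left(89934 + 795221\right) + 1040015 = 885155 + 1040015 = 1925170$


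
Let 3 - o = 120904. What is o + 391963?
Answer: 271062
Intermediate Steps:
o = -120901 (o = 3 - 1*120904 = 3 - 120904 = -120901)
o + 391963 = -120901 + 391963 = 271062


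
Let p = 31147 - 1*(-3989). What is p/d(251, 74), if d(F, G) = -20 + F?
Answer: 11712/77 ≈ 152.10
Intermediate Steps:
p = 35136 (p = 31147 + 3989 = 35136)
p/d(251, 74) = 35136/(-20 + 251) = 35136/231 = 35136*(1/231) = 11712/77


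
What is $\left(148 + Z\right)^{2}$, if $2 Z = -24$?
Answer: $18496$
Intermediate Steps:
$Z = -12$ ($Z = \frac{1}{2} \left(-24\right) = -12$)
$\left(148 + Z\right)^{2} = \left(148 - 12\right)^{2} = 136^{2} = 18496$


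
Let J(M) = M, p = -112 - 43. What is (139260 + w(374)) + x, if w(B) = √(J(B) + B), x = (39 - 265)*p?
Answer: 174290 + 2*√187 ≈ 1.7432e+5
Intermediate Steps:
p = -155
x = 35030 (x = (39 - 265)*(-155) = -226*(-155) = 35030)
w(B) = √2*√B (w(B) = √(B + B) = √(2*B) = √2*√B)
(139260 + w(374)) + x = (139260 + √2*√374) + 35030 = (139260 + 2*√187) + 35030 = 174290 + 2*√187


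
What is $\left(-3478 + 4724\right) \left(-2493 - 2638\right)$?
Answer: $-6393226$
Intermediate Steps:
$\left(-3478 + 4724\right) \left(-2493 - 2638\right) = 1246 \left(-5131\right) = -6393226$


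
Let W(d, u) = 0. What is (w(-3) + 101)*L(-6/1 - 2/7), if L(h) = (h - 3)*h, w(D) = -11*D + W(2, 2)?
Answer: 383240/49 ≈ 7821.2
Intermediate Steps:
w(D) = -11*D (w(D) = -11*D + 0 = -11*D)
L(h) = h*(-3 + h) (L(h) = (-3 + h)*h = h*(-3 + h))
(w(-3) + 101)*L(-6/1 - 2/7) = (-11*(-3) + 101)*((-6/1 - 2/7)*(-3 + (-6/1 - 2/7))) = (33 + 101)*((-6*1 - 2*⅐)*(-3 + (-6*1 - 2*⅐))) = 134*((-6 - 2/7)*(-3 + (-6 - 2/7))) = 134*(-44*(-3 - 44/7)/7) = 134*(-44/7*(-65/7)) = 134*(2860/49) = 383240/49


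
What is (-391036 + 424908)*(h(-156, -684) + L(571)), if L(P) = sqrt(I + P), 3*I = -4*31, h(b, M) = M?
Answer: -23168448 + 33872*sqrt(4767)/3 ≈ -2.2389e+7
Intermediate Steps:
I = -124/3 (I = (-4*31)/3 = (1/3)*(-124) = -124/3 ≈ -41.333)
L(P) = sqrt(-124/3 + P)
(-391036 + 424908)*(h(-156, -684) + L(571)) = (-391036 + 424908)*(-684 + sqrt(-372 + 9*571)/3) = 33872*(-684 + sqrt(-372 + 5139)/3) = 33872*(-684 + sqrt(4767)/3) = -23168448 + 33872*sqrt(4767)/3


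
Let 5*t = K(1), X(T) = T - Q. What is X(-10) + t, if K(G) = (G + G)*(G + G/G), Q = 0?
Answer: -46/5 ≈ -9.2000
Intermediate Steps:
X(T) = T (X(T) = T - 1*0 = T + 0 = T)
K(G) = 2*G*(1 + G) (K(G) = (2*G)*(G + 1) = (2*G)*(1 + G) = 2*G*(1 + G))
t = 4/5 (t = (2*1*(1 + 1))/5 = (2*1*2)/5 = (1/5)*4 = 4/5 ≈ 0.80000)
X(-10) + t = -10 + 4/5 = -46/5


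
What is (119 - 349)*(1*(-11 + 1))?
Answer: 2300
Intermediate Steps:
(119 - 349)*(1*(-11 + 1)) = -230*(-10) = 2300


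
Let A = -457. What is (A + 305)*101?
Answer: -15352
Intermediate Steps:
(A + 305)*101 = (-457 + 305)*101 = -152*101 = -15352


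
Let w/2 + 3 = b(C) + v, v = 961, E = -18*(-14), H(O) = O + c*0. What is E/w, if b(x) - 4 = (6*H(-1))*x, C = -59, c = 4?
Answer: 9/94 ≈ 0.095745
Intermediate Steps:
H(O) = O (H(O) = O + 4*0 = O + 0 = O)
E = 252
b(x) = 4 - 6*x (b(x) = 4 + (6*(-1))*x = 4 - 6*x)
w = 2632 (w = -6 + 2*((4 - 6*(-59)) + 961) = -6 + 2*((4 + 354) + 961) = -6 + 2*(358 + 961) = -6 + 2*1319 = -6 + 2638 = 2632)
E/w = 252/2632 = 252*(1/2632) = 9/94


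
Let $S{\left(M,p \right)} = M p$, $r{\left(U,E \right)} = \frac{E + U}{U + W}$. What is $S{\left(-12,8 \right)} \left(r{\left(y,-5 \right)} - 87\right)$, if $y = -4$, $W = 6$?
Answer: $8784$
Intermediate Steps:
$r{\left(U,E \right)} = \frac{E + U}{6 + U}$ ($r{\left(U,E \right)} = \frac{E + U}{U + 6} = \frac{E + U}{6 + U}$)
$S{\left(-12,8 \right)} \left(r{\left(y,-5 \right)} - 87\right) = \left(-12\right) 8 \left(\frac{-5 - 4}{6 - 4} - 87\right) = - 96 \left(\frac{1}{2} \left(-9\right) - 87\right) = - 96 \left(- \frac{9}{2} - 87\right) = \left(-96\right) \left(- \frac{183}{2}\right) = 8784$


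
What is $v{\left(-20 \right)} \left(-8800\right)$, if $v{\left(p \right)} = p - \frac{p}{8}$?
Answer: $154000$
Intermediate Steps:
$v{\left(p \right)} = \frac{7 p}{8}$ ($v{\left(p \right)} = p - p \frac{1}{8} = p - \frac{p}{8} = \frac{7 p}{8}$)
$v{\left(-20 \right)} \left(-8800\right) = \frac{7}{8} \left(-20\right) \left(-8800\right) = \left(- \frac{35}{2}\right) \left(-8800\right) = 154000$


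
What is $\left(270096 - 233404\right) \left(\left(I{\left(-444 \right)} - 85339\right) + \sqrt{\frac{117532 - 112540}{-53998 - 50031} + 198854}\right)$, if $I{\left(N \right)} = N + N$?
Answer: $-3163841084 + \frac{36692 \sqrt{2152003999251446}}{104029} \approx -3.1475 \cdot 10^{9}$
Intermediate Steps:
$I{\left(N \right)} = 2 N$
$\left(270096 - 233404\right) \left(\left(I{\left(-444 \right)} - 85339\right) + \sqrt{\frac{117532 - 112540}{-53998 - 50031} + 198854}\right) = \left(270096 - 233404\right) \left(\left(2 \left(-444\right) - 85339\right) + \sqrt{\frac{117532 - 112540}{-53998 - 50031} + 198854}\right) = 36692 \left(\left(-888 - 85339\right) + \sqrt{\frac{4992}{-104029} + 198854}\right) = 36692 \left(-86227 + \sqrt{4992 \left(- \frac{1}{104029}\right) + 198854}\right) = 36692 \left(-86227 + \sqrt{- \frac{4992}{104029} + 198854}\right) = 36692 \left(-86227 + \sqrt{\frac{20686577774}{104029}}\right) = 36692 \left(-86227 + \frac{\sqrt{2152003999251446}}{104029}\right) = -3163841084 + \frac{36692 \sqrt{2152003999251446}}{104029}$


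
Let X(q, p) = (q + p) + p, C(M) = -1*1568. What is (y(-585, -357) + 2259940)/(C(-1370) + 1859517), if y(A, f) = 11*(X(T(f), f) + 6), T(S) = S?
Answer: 2248225/1857949 ≈ 1.2101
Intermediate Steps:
C(M) = -1568
X(q, p) = q + 2*p (X(q, p) = (p + q) + p = q + 2*p)
y(A, f) = 66 + 33*f (y(A, f) = 11*((f + 2*f) + 6) = 11*(3*f + 6) = 11*(6 + 3*f) = 66 + 33*f)
(y(-585, -357) + 2259940)/(C(-1370) + 1859517) = ((66 + 33*(-357)) + 2259940)/(-1568 + 1859517) = ((66 - 11781) + 2259940)/1857949 = (-11715 + 2259940)*(1/1857949) = 2248225*(1/1857949) = 2248225/1857949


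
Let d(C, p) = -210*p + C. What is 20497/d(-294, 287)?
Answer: -199/588 ≈ -0.33844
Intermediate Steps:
d(C, p) = C - 210*p
20497/d(-294, 287) = 20497/(-294 - 210*287) = 20497/(-294 - 60270) = 20497/(-60564) = 20497*(-1/60564) = -199/588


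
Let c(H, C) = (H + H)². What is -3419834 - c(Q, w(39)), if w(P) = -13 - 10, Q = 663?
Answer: -5178110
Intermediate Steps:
w(P) = -23
c(H, C) = 4*H² (c(H, C) = (2*H)² = 4*H²)
-3419834 - c(Q, w(39)) = -3419834 - 4*663² = -3419834 - 4*439569 = -3419834 - 1*1758276 = -3419834 - 1758276 = -5178110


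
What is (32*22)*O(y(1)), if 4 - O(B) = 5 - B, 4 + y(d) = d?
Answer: -2816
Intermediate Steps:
y(d) = -4 + d
O(B) = -1 + B (O(B) = 4 - (5 - B) = 4 + (-5 + B) = -1 + B)
(32*22)*O(y(1)) = (32*22)*(-1 + (-4 + 1)) = 704*(-1 - 3) = 704*(-4) = -2816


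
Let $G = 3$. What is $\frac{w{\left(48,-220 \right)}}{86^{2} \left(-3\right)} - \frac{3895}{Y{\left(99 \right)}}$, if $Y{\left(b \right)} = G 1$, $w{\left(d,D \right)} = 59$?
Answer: $- \frac{9602493}{7396} \approx -1298.3$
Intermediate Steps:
$Y{\left(b \right)} = 3$ ($Y{\left(b \right)} = 3 \cdot 1 = 3$)
$\frac{w{\left(48,-220 \right)}}{86^{2} \left(-3\right)} - \frac{3895}{Y{\left(99 \right)}} = \frac{59}{86^{2} \left(-3\right)} - \frac{3895}{3} = \frac{59}{7396 \left(-3\right)} - \frac{3895}{3} = \frac{59}{-22188} - \frac{3895}{3} = 59 \left(- \frac{1}{22188}\right) - \frac{3895}{3} = - \frac{59}{22188} - \frac{3895}{3} = - \frac{9602493}{7396}$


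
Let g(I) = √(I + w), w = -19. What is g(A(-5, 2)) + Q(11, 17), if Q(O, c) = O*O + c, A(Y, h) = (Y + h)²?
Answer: 138 + I*√10 ≈ 138.0 + 3.1623*I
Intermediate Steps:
Q(O, c) = c + O² (Q(O, c) = O² + c = c + O²)
g(I) = √(-19 + I) (g(I) = √(I - 19) = √(-19 + I))
g(A(-5, 2)) + Q(11, 17) = √(-19 + (-5 + 2)²) + (17 + 11²) = √(-19 + (-3)²) + (17 + 121) = √(-19 + 9) + 138 = √(-10) + 138 = I*√10 + 138 = 138 + I*√10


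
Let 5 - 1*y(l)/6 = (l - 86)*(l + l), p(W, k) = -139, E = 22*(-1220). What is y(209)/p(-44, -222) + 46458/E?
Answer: 4136223849/1865380 ≈ 2217.4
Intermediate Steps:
E = -26840
y(l) = 30 - 12*l*(-86 + l) (y(l) = 30 - 6*(l - 86)*(l + l) = 30 - 6*(-86 + l)*2*l = 30 - 12*l*(-86 + l))
y(209)/p(-44, -222) + 46458/E = (30 - 12*209² + 1032*209)/(-139) + 46458/(-26840) = (30 - 12*43681 + 215688)*(-1/139) + 46458*(-1/26840) = (30 - 524172 + 215688)*(-1/139) - 23229/13420 = -308454*(-1/139) - 23229/13420 = 308454/139 - 23229/13420 = 4136223849/1865380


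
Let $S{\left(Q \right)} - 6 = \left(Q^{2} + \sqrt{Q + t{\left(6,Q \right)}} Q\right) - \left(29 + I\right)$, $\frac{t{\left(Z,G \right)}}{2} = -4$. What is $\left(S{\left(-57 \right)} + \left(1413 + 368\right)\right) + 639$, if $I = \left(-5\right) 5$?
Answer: $5671 - 57 i \sqrt{65} \approx 5671.0 - 459.55 i$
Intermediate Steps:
$t{\left(Z,G \right)} = -8$ ($t{\left(Z,G \right)} = 2 \left(-4\right) = -8$)
$I = -25$
$S{\left(Q \right)} = 2 + Q^{2} + Q \sqrt{-8 + Q}$ ($S{\left(Q \right)} = 6 - \left(4 - Q^{2} - \sqrt{Q - 8} Q\right) = 6 + \left(\left(Q^{2} + \sqrt{-8 + Q} Q\right) + \left(-29 + 25\right)\right) = 6 - \left(4 - Q^{2} - Q \sqrt{-8 + Q}\right) = 6 + \left(-4 + Q^{2} + Q \sqrt{-8 + Q}\right) = 2 + Q^{2} + Q \sqrt{-8 + Q}$)
$\left(S{\left(-57 \right)} + \left(1413 + 368\right)\right) + 639 = \left(\left(2 + \left(-57\right)^{2} - 57 \sqrt{-8 - 57}\right) + \left(1413 + 368\right)\right) + 639 = \left(\left(2 + 3249 - 57 \sqrt{-65}\right) + 1781\right) + 639 = \left(\left(2 + 3249 - 57 i \sqrt{65}\right) + 1781\right) + 639 = \left(\left(3251 - 57 i \sqrt{65}\right) + 1781\right) + 639 = \left(5032 - 57 i \sqrt{65}\right) + 639 = 5671 - 57 i \sqrt{65}$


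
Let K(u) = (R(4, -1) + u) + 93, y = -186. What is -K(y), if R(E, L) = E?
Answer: 89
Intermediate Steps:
K(u) = 97 + u (K(u) = (4 + u) + 93 = 97 + u)
-K(y) = -(97 - 186) = -1*(-89) = 89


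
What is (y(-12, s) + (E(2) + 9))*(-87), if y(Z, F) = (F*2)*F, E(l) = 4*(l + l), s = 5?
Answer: -6525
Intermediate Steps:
E(l) = 8*l (E(l) = 4*(2*l) = 8*l)
y(Z, F) = 2*F**2 (y(Z, F) = (2*F)*F = 2*F**2)
(y(-12, s) + (E(2) + 9))*(-87) = (2*5**2 + (8*2 + 9))*(-87) = (2*25 + (16 + 9))*(-87) = (50 + 25)*(-87) = 75*(-87) = -6525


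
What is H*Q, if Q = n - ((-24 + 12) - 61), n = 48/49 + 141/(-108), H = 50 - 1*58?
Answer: -256394/441 ≈ -581.39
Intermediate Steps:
H = -8 (H = 50 - 58 = -8)
n = -575/1764 (n = 48*(1/49) + 141*(-1/108) = 48/49 - 47/36 = -575/1764 ≈ -0.32596)
Q = 128197/1764 (Q = -575/1764 - ((-24 + 12) - 61) = -575/1764 - (-12 - 61) = -575/1764 - 1*(-73) = -575/1764 + 73 = 128197/1764 ≈ 72.674)
H*Q = -8*128197/1764 = -256394/441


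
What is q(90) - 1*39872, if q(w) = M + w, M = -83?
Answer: -39865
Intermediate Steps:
q(w) = -83 + w
q(90) - 1*39872 = (-83 + 90) - 1*39872 = 7 - 39872 = -39865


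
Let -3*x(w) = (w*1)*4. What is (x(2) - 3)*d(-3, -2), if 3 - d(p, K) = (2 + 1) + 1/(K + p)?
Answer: -17/15 ≈ -1.1333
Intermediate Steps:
d(p, K) = -1/(K + p) (d(p, K) = 3 - ((2 + 1) + 1/(K + p)) = 3 - (3 + 1/(K + p)) = 3 + (-3 - 1/(K + p)) = -1/(K + p))
x(w) = -4*w/3 (x(w) = -w*1*4/3 = -w*4/3 = -4*w/3)
(x(2) - 3)*d(-3, -2) = (-4/3*2 - 3)*(-1/(-2 - 3)) = (-8/3 - 3)*(-1/(-5)) = -(-17)*(-1)/(3*5) = -17/3*⅕ = -17/15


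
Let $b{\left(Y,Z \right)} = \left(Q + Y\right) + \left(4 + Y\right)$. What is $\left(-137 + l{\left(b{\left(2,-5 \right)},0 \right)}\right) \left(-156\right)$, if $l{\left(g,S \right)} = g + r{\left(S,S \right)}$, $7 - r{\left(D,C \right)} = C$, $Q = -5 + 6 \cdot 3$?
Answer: $17004$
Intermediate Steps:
$Q = 13$ ($Q = -5 + 18 = 13$)
$b{\left(Y,Z \right)} = 17 + 2 Y$ ($b{\left(Y,Z \right)} = \left(13 + Y\right) + \left(4 + Y\right) = 17 + 2 Y$)
$r{\left(D,C \right)} = 7 - C$
$l{\left(g,S \right)} = 7 + g - S$ ($l{\left(g,S \right)} = g - \left(-7 + S\right) = 7 + g - S$)
$\left(-137 + l{\left(b{\left(2,-5 \right)},0 \right)}\right) \left(-156\right) = \left(-137 + \left(7 + \left(17 + 2 \cdot 2\right) - 0\right)\right) \left(-156\right) = \left(-137 + \left(7 + \left(17 + 4\right) + 0\right)\right) \left(-156\right) = \left(-137 + \left(7 + 21 + 0\right)\right) \left(-156\right) = \left(-137 + 28\right) \left(-156\right) = \left(-109\right) \left(-156\right) = 17004$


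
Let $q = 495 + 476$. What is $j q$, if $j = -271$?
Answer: $-263141$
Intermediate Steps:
$q = 971$
$j q = \left(-271\right) 971 = -263141$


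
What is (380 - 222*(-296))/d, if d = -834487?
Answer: -66092/834487 ≈ -0.079201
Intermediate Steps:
(380 - 222*(-296))/d = (380 - 222*(-296))/(-834487) = (380 + 65712)*(-1/834487) = 66092*(-1/834487) = -66092/834487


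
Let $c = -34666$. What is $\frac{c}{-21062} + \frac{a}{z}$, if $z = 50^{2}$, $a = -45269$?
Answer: $- \frac{433395339}{26327500} \approx -16.462$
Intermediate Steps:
$z = 2500$
$\frac{c}{-21062} + \frac{a}{z} = - \frac{34666}{-21062} - \frac{45269}{2500} = \left(-34666\right) \left(- \frac{1}{21062}\right) - \frac{45269}{2500} = \frac{17333}{10531} - \frac{45269}{2500} = - \frac{433395339}{26327500}$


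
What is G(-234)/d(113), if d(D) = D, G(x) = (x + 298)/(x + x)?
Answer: -16/13221 ≈ -0.0012102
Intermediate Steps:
G(x) = (298 + x)/(2*x) (G(x) = (298 + x)/((2*x)) = (298 + x)*(1/(2*x)) = (298 + x)/(2*x))
G(-234)/d(113) = ((½)*(298 - 234)/(-234))/113 = ((½)*(-1/234)*64)*(1/113) = -16/117*1/113 = -16/13221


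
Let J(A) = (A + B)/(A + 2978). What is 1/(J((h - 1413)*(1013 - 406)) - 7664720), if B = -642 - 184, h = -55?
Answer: -444049/3403510805329 ≈ -1.3047e-7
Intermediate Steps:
B = -826
J(A) = (-826 + A)/(2978 + A) (J(A) = (A - 826)/(A + 2978) = (-826 + A)/(2978 + A))
1/(J((h - 1413)*(1013 - 406)) - 7664720) = 1/((-826 + (-55 - 1413)*(1013 - 406))/(2978 + (-55 - 1413)*(1013 - 406)) - 7664720) = 1/((-826 - 1468*607)/(2978 - 1468*607) - 7664720) = 1/((-826 - 891076)/(2978 - 891076) - 7664720) = 1/(-891902/(-888098) - 7664720) = 1/(-1/888098*(-891902) - 7664720) = 1/(445951/444049 - 7664720) = 1/(-3403510805329/444049) = -444049/3403510805329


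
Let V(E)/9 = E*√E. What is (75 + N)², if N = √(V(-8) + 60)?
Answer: (75 + 2*√3*√(5 - 12*I*√2))² ≈ 7435.3 - 1512.6*I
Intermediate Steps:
V(E) = 9*E^(3/2) (V(E) = 9*(E*√E) = 9*E^(3/2))
N = √(60 - 144*I*√2) (N = √(9*(-8)^(3/2) + 60) = √(9*(-16*I*√2) + 60) = √(-144*I*√2 + 60) = √(60 - 144*I*√2) ≈ 11.668 - 8.7264*I)
(75 + N)² = (75 + 2*√(15 - 36*I*√2))²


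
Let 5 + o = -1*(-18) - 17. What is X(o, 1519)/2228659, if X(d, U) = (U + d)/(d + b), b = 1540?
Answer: 505/1141073408 ≈ 4.4257e-7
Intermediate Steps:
o = -4 (o = -5 + (-1*(-18) - 17) = -5 + (18 - 17) = -5 + 1 = -4)
X(d, U) = (U + d)/(1540 + d) (X(d, U) = (U + d)/(d + 1540) = (U + d)/(1540 + d))
X(o, 1519)/2228659 = ((1519 - 4)/(1540 - 4))/2228659 = (1515/1536)*(1/2228659) = ((1/1536)*1515)*(1/2228659) = (505/512)*(1/2228659) = 505/1141073408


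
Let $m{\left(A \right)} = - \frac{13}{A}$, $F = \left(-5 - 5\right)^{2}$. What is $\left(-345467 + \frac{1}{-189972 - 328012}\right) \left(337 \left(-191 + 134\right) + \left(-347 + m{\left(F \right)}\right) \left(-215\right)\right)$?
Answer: $- \frac{198358302725447391}{10359680} \approx -1.9147 \cdot 10^{10}$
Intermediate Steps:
$F = 100$ ($F = \left(-10\right)^{2} = 100$)
$\left(-345467 + \frac{1}{-189972 - 328012}\right) \left(337 \left(-191 + 134\right) + \left(-347 + m{\left(F \right)}\right) \left(-215\right)\right) = \left(-345467 + \frac{1}{-189972 - 328012}\right) \left(337 \left(-191 + 134\right) + \left(-347 - \frac{13}{100}\right) \left(-215\right)\right) = \left(-345467 + \frac{1}{-517984}\right) \left(337 \left(-57\right) + \left(-347 - \frac{13}{100}\right) \left(-215\right)\right) = \left(-345467 - \frac{1}{517984}\right) \left(-19209 + \left(-347 - \frac{13}{100}\right) \left(-215\right)\right) = - \frac{178946378529 \left(-19209 - - \frac{1492659}{20}\right)}{517984} = - \frac{178946378529 \left(-19209 + \frac{1492659}{20}\right)}{517984} = \left(- \frac{178946378529}{517984}\right) \frac{1108479}{20} = - \frac{198358302725447391}{10359680}$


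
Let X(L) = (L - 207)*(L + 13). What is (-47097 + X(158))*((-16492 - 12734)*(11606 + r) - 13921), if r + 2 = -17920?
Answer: -10239621112620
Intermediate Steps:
r = -17922 (r = -2 - 17920 = -17922)
X(L) = (-207 + L)*(13 + L)
(-47097 + X(158))*((-16492 - 12734)*(11606 + r) - 13921) = (-47097 + (-2691 + 158² - 194*158))*((-16492 - 12734)*(11606 - 17922) - 13921) = (-47097 + (-2691 + 24964 - 30652))*(-29226*(-6316) - 13921) = (-47097 - 8379)*(184591416 - 13921) = -55476*184577495 = -10239621112620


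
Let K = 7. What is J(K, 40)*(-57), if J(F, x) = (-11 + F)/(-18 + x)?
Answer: 114/11 ≈ 10.364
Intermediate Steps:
J(F, x) = (-11 + F)/(-18 + x)
J(K, 40)*(-57) = ((-11 + 7)/(-18 + 40))*(-57) = (-4/22)*(-57) = ((1/22)*(-4))*(-57) = -2/11*(-57) = 114/11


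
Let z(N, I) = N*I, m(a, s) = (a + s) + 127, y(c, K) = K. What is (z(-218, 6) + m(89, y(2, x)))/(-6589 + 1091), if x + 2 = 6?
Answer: 544/2749 ≈ 0.19789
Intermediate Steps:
x = 4 (x = -2 + 6 = 4)
m(a, s) = 127 + a + s
z(N, I) = I*N
(z(-218, 6) + m(89, y(2, x)))/(-6589 + 1091) = (6*(-218) + (127 + 89 + 4))/(-6589 + 1091) = (-1308 + 220)/(-5498) = -1088*(-1/5498) = 544/2749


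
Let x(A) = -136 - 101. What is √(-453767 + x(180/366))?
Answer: 2*I*√113501 ≈ 673.8*I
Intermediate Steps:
x(A) = -237
√(-453767 + x(180/366)) = √(-453767 - 237) = √(-454004) = 2*I*√113501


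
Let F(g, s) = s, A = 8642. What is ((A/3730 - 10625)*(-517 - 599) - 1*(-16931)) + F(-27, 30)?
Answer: 22141047529/1865 ≈ 1.1872e+7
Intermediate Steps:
((A/3730 - 10625)*(-517 - 599) - 1*(-16931)) + F(-27, 30) = ((8642/3730 - 10625)*(-517 - 599) - 1*(-16931)) + 30 = ((8642*(1/3730) - 10625)*(-1116) + 16931) + 30 = ((4321/1865 - 10625)*(-1116) + 16931) + 30 = (-19811304/1865*(-1116) + 16931) + 30 = (22109415264/1865 + 16931) + 30 = 22140991579/1865 + 30 = 22141047529/1865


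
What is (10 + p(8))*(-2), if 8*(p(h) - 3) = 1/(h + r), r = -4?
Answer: -417/16 ≈ -26.063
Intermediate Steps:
p(h) = 3 + 1/(8*(-4 + h)) (p(h) = 3 + 1/(8*(h - 4)) = 3 + 1/(8*(-4 + h)))
(10 + p(8))*(-2) = (10 + (-95 + 24*8)/(8*(-4 + 8)))*(-2) = (10 + (⅛)*(-95 + 192)/4)*(-2) = (10 + (⅛)*(¼)*97)*(-2) = (10 + 97/32)*(-2) = (417/32)*(-2) = -417/16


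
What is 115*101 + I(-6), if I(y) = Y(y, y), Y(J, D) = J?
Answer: 11609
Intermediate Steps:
I(y) = y
115*101 + I(-6) = 115*101 - 6 = 11615 - 6 = 11609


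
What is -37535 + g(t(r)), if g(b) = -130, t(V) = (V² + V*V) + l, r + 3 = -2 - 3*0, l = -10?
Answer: -37665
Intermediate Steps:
r = -5 (r = -3 + (-2 - 3*0) = -3 + (-2 + 0) = -3 - 2 = -5)
t(V) = -10 + 2*V² (t(V) = (V² + V*V) - 10 = (V² + V²) - 10 = 2*V² - 10 = -10 + 2*V²)
-37535 + g(t(r)) = -37535 - 130 = -37665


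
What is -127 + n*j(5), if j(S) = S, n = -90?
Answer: -577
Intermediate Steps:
-127 + n*j(5) = -127 - 90*5 = -127 - 450 = -577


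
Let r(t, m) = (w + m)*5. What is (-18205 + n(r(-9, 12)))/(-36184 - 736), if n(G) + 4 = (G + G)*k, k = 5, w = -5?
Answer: 17859/36920 ≈ 0.48372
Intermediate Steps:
r(t, m) = -25 + 5*m (r(t, m) = (-5 + m)*5 = -25 + 5*m)
n(G) = -4 + 10*G (n(G) = -4 + (G + G)*5 = -4 + (2*G)*5 = -4 + 10*G)
(-18205 + n(r(-9, 12)))/(-36184 - 736) = (-18205 + (-4 + 10*(-25 + 5*12)))/(-36184 - 736) = (-18205 + (-4 + 10*(-25 + 60)))/(-36920) = (-18205 + (-4 + 10*35))*(-1/36920) = (-18205 + (-4 + 350))*(-1/36920) = (-18205 + 346)*(-1/36920) = -17859*(-1/36920) = 17859/36920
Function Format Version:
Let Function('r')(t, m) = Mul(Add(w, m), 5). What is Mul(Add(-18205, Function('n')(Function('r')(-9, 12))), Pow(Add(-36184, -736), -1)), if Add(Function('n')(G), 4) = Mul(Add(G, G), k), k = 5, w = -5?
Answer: Rational(17859, 36920) ≈ 0.48372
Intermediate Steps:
Function('r')(t, m) = Add(-25, Mul(5, m)) (Function('r')(t, m) = Mul(Add(-5, m), 5) = Add(-25, Mul(5, m)))
Function('n')(G) = Add(-4, Mul(10, G)) (Function('n')(G) = Add(-4, Mul(Add(G, G), 5)) = Add(-4, Mul(Mul(2, G), 5)) = Add(-4, Mul(10, G)))
Mul(Add(-18205, Function('n')(Function('r')(-9, 12))), Pow(Add(-36184, -736), -1)) = Mul(Add(-18205, Add(-4, Mul(10, Add(-25, Mul(5, 12))))), Pow(Add(-36184, -736), -1)) = Mul(Add(-18205, Add(-4, Mul(10, Add(-25, 60)))), Pow(-36920, -1)) = Mul(Add(-18205, Add(-4, Mul(10, 35))), Rational(-1, 36920)) = Mul(Add(-18205, Add(-4, 350)), Rational(-1, 36920)) = Mul(Add(-18205, 346), Rational(-1, 36920)) = Mul(-17859, Rational(-1, 36920)) = Rational(17859, 36920)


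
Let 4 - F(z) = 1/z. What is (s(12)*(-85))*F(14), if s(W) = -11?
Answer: 51425/14 ≈ 3673.2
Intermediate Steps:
F(z) = 4 - 1/z
(s(12)*(-85))*F(14) = (-11*(-85))*(4 - 1/14) = 935*(4 - 1*1/14) = 935*(4 - 1/14) = 935*(55/14) = 51425/14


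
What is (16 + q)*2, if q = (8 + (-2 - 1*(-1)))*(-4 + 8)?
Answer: 88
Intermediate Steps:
q = 28 (q = (8 + (-2 + 1))*4 = (8 - 1)*4 = 7*4 = 28)
(16 + q)*2 = (16 + 28)*2 = 44*2 = 88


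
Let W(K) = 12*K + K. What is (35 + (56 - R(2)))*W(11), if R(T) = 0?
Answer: 13013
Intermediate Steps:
W(K) = 13*K
(35 + (56 - R(2)))*W(11) = (35 + (56 - 1*0))*(13*11) = (35 + (56 + 0))*143 = (35 + 56)*143 = 91*143 = 13013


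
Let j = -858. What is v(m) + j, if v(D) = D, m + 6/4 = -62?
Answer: -1843/2 ≈ -921.50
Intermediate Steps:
m = -127/2 (m = -3/2 - 62 = -127/2 ≈ -63.500)
v(m) + j = -127/2 - 858 = -1843/2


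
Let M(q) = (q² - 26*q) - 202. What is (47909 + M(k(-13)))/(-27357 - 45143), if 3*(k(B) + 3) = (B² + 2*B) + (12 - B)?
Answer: -24569/36250 ≈ -0.67777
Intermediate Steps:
k(B) = 1 + B/3 + B²/3 (k(B) = -3 + ((B² + 2*B) + (12 - B))/3 = -3 + (12 + B + B²)/3 = -3 + (4 + B/3 + B²/3) = 1 + B/3 + B²/3)
M(q) = -202 + q² - 26*q
(47909 + M(k(-13)))/(-27357 - 45143) = (47909 + (-202 + (1 + (⅓)*(-13) + (⅓)*(-13)²)² - 26*(1 + (⅓)*(-13) + (⅓)*(-13)²)))/(-27357 - 45143) = (47909 + (-202 + (1 - 13/3 + (⅓)*169)² - 26*(1 - 13/3 + (⅓)*169)))/(-72500) = (47909 + (-202 + (1 - 13/3 + 169/3)² - 26*(1 - 13/3 + 169/3)))*(-1/72500) = (47909 + (-202 + 53² - 26*53))*(-1/72500) = (47909 + (-202 + 2809 - 1378))*(-1/72500) = (47909 + 1229)*(-1/72500) = 49138*(-1/72500) = -24569/36250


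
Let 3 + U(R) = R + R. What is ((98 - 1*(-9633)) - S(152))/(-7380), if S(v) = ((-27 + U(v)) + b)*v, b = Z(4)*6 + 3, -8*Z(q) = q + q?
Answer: 10487/2460 ≈ 4.2630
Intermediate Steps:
U(R) = -3 + 2*R (U(R) = -3 + (R + R) = -3 + 2*R)
Z(q) = -q/4 (Z(q) = -(q + q)/8 = -q/4)
b = -3 (b = -1/4*4*6 + 3 = -1*6 + 3 = -6 + 3 = -3)
S(v) = v*(-33 + 2*v) (S(v) = ((-27 + (-3 + 2*v)) - 3)*v = ((-30 + 2*v) - 3)*v = (-33 + 2*v)*v = v*(-33 + 2*v))
((98 - 1*(-9633)) - S(152))/(-7380) = ((98 - 1*(-9633)) - 152*(-33 + 2*152))/(-7380) = ((98 + 9633) - 152*(-33 + 304))*(-1/7380) = (9731 - 152*271)*(-1/7380) = (9731 - 1*41192)*(-1/7380) = (9731 - 41192)*(-1/7380) = -31461*(-1/7380) = 10487/2460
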